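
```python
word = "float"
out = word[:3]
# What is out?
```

word has length 5. The slice word[:3] selects indices [0, 1, 2] (0->'f', 1->'l', 2->'o'), giving 'flo'.

'flo'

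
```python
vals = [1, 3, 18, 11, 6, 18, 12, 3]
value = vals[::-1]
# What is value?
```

vals has length 8. The slice vals[::-1] selects indices [7, 6, 5, 4, 3, 2, 1, 0] (7->3, 6->12, 5->18, 4->6, 3->11, 2->18, 1->3, 0->1), giving [3, 12, 18, 6, 11, 18, 3, 1].

[3, 12, 18, 6, 11, 18, 3, 1]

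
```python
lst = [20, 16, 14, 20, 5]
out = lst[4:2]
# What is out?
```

lst has length 5. The slice lst[4:2] resolves to an empty index range, so the result is [].

[]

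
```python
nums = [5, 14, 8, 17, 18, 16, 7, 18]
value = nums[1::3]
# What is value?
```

nums has length 8. The slice nums[1::3] selects indices [1, 4, 7] (1->14, 4->18, 7->18), giving [14, 18, 18].

[14, 18, 18]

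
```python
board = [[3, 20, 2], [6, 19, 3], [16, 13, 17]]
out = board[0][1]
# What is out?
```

board[0] = [3, 20, 2]. Taking column 1 of that row yields 20.

20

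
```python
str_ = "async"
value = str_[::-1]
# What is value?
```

str_ has length 5. The slice str_[::-1] selects indices [4, 3, 2, 1, 0] (4->'c', 3->'n', 2->'y', 1->'s', 0->'a'), giving 'cnysa'.

'cnysa'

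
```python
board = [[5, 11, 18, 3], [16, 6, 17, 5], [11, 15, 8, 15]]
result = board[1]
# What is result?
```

board has 3 rows. Row 1 is [16, 6, 17, 5].

[16, 6, 17, 5]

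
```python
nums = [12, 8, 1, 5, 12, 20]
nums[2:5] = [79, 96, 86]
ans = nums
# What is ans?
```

nums starts as [12, 8, 1, 5, 12, 20] (length 6). The slice nums[2:5] covers indices [2, 3, 4] with values [1, 5, 12]. Replacing that slice with [79, 96, 86] (same length) produces [12, 8, 79, 96, 86, 20].

[12, 8, 79, 96, 86, 20]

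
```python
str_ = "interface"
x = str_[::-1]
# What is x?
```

str_ has length 9. The slice str_[::-1] selects indices [8, 7, 6, 5, 4, 3, 2, 1, 0] (8->'e', 7->'c', 6->'a', 5->'f', 4->'r', 3->'e', 2->'t', 1->'n', 0->'i'), giving 'ecafretni'.

'ecafretni'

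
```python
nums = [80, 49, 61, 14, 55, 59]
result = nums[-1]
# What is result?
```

nums has length 6. Negative index -1 maps to positive index 6 + (-1) = 5. nums[5] = 59.

59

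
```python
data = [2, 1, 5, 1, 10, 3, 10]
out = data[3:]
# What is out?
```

data has length 7. The slice data[3:] selects indices [3, 4, 5, 6] (3->1, 4->10, 5->3, 6->10), giving [1, 10, 3, 10].

[1, 10, 3, 10]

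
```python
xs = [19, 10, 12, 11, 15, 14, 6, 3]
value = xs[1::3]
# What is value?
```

xs has length 8. The slice xs[1::3] selects indices [1, 4, 7] (1->10, 4->15, 7->3), giving [10, 15, 3].

[10, 15, 3]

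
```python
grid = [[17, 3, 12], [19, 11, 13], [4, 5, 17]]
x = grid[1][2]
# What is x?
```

grid[1] = [19, 11, 13]. Taking column 2 of that row yields 13.

13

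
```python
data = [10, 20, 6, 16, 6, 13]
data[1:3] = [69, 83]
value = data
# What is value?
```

data starts as [10, 20, 6, 16, 6, 13] (length 6). The slice data[1:3] covers indices [1, 2] with values [20, 6]. Replacing that slice with [69, 83] (same length) produces [10, 69, 83, 16, 6, 13].

[10, 69, 83, 16, 6, 13]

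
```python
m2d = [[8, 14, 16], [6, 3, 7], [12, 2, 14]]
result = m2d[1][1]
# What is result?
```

m2d[1] = [6, 3, 7]. Taking column 1 of that row yields 3.

3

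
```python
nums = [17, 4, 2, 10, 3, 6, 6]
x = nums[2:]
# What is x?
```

nums has length 7. The slice nums[2:] selects indices [2, 3, 4, 5, 6] (2->2, 3->10, 4->3, 5->6, 6->6), giving [2, 10, 3, 6, 6].

[2, 10, 3, 6, 6]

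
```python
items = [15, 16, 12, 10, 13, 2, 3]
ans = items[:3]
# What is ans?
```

items has length 7. The slice items[:3] selects indices [0, 1, 2] (0->15, 1->16, 2->12), giving [15, 16, 12].

[15, 16, 12]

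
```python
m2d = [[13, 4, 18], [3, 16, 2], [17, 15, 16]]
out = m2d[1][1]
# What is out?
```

m2d[1] = [3, 16, 2]. Taking column 1 of that row yields 16.

16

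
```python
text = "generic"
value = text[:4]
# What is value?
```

text has length 7. The slice text[:4] selects indices [0, 1, 2, 3] (0->'g', 1->'e', 2->'n', 3->'e'), giving 'gene'.

'gene'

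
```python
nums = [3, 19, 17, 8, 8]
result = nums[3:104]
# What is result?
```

nums has length 5. The slice nums[3:104] selects indices [3, 4] (3->8, 4->8), giving [8, 8].

[8, 8]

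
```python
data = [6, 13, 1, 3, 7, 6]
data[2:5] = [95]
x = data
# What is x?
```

data starts as [6, 13, 1, 3, 7, 6] (length 6). The slice data[2:5] covers indices [2, 3, 4] with values [1, 3, 7]. Replacing that slice with [95] (different length) produces [6, 13, 95, 6].

[6, 13, 95, 6]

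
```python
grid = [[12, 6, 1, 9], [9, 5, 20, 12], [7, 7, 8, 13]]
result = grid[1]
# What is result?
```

grid has 3 rows. Row 1 is [9, 5, 20, 12].

[9, 5, 20, 12]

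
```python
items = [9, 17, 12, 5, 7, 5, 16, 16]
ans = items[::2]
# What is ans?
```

items has length 8. The slice items[::2] selects indices [0, 2, 4, 6] (0->9, 2->12, 4->7, 6->16), giving [9, 12, 7, 16].

[9, 12, 7, 16]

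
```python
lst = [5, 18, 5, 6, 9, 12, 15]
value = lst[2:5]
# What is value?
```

lst has length 7. The slice lst[2:5] selects indices [2, 3, 4] (2->5, 3->6, 4->9), giving [5, 6, 9].

[5, 6, 9]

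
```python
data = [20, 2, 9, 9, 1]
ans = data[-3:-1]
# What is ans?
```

data has length 5. The slice data[-3:-1] selects indices [2, 3] (2->9, 3->9), giving [9, 9].

[9, 9]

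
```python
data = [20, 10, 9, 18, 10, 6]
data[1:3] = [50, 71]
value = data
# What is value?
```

data starts as [20, 10, 9, 18, 10, 6] (length 6). The slice data[1:3] covers indices [1, 2] with values [10, 9]. Replacing that slice with [50, 71] (same length) produces [20, 50, 71, 18, 10, 6].

[20, 50, 71, 18, 10, 6]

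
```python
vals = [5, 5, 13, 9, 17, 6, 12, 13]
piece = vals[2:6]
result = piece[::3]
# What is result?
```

vals has length 8. The slice vals[2:6] selects indices [2, 3, 4, 5] (2->13, 3->9, 4->17, 5->6), giving [13, 9, 17, 6]. So piece = [13, 9, 17, 6]. piece has length 4. The slice piece[::3] selects indices [0, 3] (0->13, 3->6), giving [13, 6].

[13, 6]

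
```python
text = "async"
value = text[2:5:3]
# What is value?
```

text has length 5. The slice text[2:5:3] selects indices [2] (2->'y'), giving 'y'.

'y'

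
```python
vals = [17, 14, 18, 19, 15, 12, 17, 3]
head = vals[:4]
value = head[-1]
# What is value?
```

vals has length 8. The slice vals[:4] selects indices [0, 1, 2, 3] (0->17, 1->14, 2->18, 3->19), giving [17, 14, 18, 19]. So head = [17, 14, 18, 19]. Then head[-1] = 19.

19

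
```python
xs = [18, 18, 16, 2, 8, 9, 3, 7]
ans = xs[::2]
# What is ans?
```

xs has length 8. The slice xs[::2] selects indices [0, 2, 4, 6] (0->18, 2->16, 4->8, 6->3), giving [18, 16, 8, 3].

[18, 16, 8, 3]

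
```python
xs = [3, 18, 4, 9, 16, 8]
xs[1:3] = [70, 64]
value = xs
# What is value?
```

xs starts as [3, 18, 4, 9, 16, 8] (length 6). The slice xs[1:3] covers indices [1, 2] with values [18, 4]. Replacing that slice with [70, 64] (same length) produces [3, 70, 64, 9, 16, 8].

[3, 70, 64, 9, 16, 8]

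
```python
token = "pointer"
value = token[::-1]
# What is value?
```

token has length 7. The slice token[::-1] selects indices [6, 5, 4, 3, 2, 1, 0] (6->'r', 5->'e', 4->'t', 3->'n', 2->'i', 1->'o', 0->'p'), giving 'retniop'.

'retniop'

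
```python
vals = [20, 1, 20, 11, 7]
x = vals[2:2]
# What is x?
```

vals has length 5. The slice vals[2:2] resolves to an empty index range, so the result is [].

[]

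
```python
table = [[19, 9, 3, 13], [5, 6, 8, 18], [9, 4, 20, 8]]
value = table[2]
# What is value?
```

table has 3 rows. Row 2 is [9, 4, 20, 8].

[9, 4, 20, 8]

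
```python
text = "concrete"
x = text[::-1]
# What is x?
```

text has length 8. The slice text[::-1] selects indices [7, 6, 5, 4, 3, 2, 1, 0] (7->'e', 6->'t', 5->'e', 4->'r', 3->'c', 2->'n', 1->'o', 0->'c'), giving 'etercnoc'.

'etercnoc'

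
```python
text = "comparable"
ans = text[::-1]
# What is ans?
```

text has length 10. The slice text[::-1] selects indices [9, 8, 7, 6, 5, 4, 3, 2, 1, 0] (9->'e', 8->'l', 7->'b', 6->'a', 5->'r', 4->'a', 3->'p', 2->'m', 1->'o', 0->'c'), giving 'elbarapmoc'.

'elbarapmoc'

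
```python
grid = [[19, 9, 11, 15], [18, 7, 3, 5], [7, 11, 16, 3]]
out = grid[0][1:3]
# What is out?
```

grid[0] = [19, 9, 11, 15]. grid[0] has length 4. The slice grid[0][1:3] selects indices [1, 2] (1->9, 2->11), giving [9, 11].

[9, 11]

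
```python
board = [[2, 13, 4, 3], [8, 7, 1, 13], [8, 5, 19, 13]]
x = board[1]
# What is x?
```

board has 3 rows. Row 1 is [8, 7, 1, 13].

[8, 7, 1, 13]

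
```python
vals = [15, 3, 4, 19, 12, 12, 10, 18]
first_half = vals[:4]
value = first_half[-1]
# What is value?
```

vals has length 8. The slice vals[:4] selects indices [0, 1, 2, 3] (0->15, 1->3, 2->4, 3->19), giving [15, 3, 4, 19]. So first_half = [15, 3, 4, 19]. Then first_half[-1] = 19.

19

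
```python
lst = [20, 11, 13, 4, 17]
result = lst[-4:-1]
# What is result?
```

lst has length 5. The slice lst[-4:-1] selects indices [1, 2, 3] (1->11, 2->13, 3->4), giving [11, 13, 4].

[11, 13, 4]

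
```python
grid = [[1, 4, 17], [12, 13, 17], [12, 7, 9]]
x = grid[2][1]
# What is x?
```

grid[2] = [12, 7, 9]. Taking column 1 of that row yields 7.

7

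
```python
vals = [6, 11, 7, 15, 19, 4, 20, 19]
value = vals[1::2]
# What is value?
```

vals has length 8. The slice vals[1::2] selects indices [1, 3, 5, 7] (1->11, 3->15, 5->4, 7->19), giving [11, 15, 4, 19].

[11, 15, 4, 19]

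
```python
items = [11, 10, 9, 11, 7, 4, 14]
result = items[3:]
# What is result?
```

items has length 7. The slice items[3:] selects indices [3, 4, 5, 6] (3->11, 4->7, 5->4, 6->14), giving [11, 7, 4, 14].

[11, 7, 4, 14]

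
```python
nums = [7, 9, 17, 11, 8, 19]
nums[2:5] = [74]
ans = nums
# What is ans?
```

nums starts as [7, 9, 17, 11, 8, 19] (length 6). The slice nums[2:5] covers indices [2, 3, 4] with values [17, 11, 8]. Replacing that slice with [74] (different length) produces [7, 9, 74, 19].

[7, 9, 74, 19]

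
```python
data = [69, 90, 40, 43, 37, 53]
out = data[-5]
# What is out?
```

data has length 6. Negative index -5 maps to positive index 6 + (-5) = 1. data[1] = 90.

90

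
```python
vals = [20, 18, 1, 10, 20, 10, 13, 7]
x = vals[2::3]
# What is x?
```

vals has length 8. The slice vals[2::3] selects indices [2, 5] (2->1, 5->10), giving [1, 10].

[1, 10]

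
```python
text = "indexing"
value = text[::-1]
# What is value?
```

text has length 8. The slice text[::-1] selects indices [7, 6, 5, 4, 3, 2, 1, 0] (7->'g', 6->'n', 5->'i', 4->'x', 3->'e', 2->'d', 1->'n', 0->'i'), giving 'gnixedni'.

'gnixedni'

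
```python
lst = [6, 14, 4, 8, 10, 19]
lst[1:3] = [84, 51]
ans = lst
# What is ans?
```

lst starts as [6, 14, 4, 8, 10, 19] (length 6). The slice lst[1:3] covers indices [1, 2] with values [14, 4]. Replacing that slice with [84, 51] (same length) produces [6, 84, 51, 8, 10, 19].

[6, 84, 51, 8, 10, 19]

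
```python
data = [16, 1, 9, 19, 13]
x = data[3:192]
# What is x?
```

data has length 5. The slice data[3:192] selects indices [3, 4] (3->19, 4->13), giving [19, 13].

[19, 13]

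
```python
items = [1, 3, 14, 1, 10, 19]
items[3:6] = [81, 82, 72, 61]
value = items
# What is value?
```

items starts as [1, 3, 14, 1, 10, 19] (length 6). The slice items[3:6] covers indices [3, 4, 5] with values [1, 10, 19]. Replacing that slice with [81, 82, 72, 61] (different length) produces [1, 3, 14, 81, 82, 72, 61].

[1, 3, 14, 81, 82, 72, 61]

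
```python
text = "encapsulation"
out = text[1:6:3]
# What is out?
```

text has length 13. The slice text[1:6:3] selects indices [1, 4] (1->'n', 4->'p'), giving 'np'.

'np'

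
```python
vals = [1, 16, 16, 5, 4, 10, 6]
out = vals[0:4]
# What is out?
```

vals has length 7. The slice vals[0:4] selects indices [0, 1, 2, 3] (0->1, 1->16, 2->16, 3->5), giving [1, 16, 16, 5].

[1, 16, 16, 5]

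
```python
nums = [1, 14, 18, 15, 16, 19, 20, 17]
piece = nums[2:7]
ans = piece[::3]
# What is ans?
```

nums has length 8. The slice nums[2:7] selects indices [2, 3, 4, 5, 6] (2->18, 3->15, 4->16, 5->19, 6->20), giving [18, 15, 16, 19, 20]. So piece = [18, 15, 16, 19, 20]. piece has length 5. The slice piece[::3] selects indices [0, 3] (0->18, 3->19), giving [18, 19].

[18, 19]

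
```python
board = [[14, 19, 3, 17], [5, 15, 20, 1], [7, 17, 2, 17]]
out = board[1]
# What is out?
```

board has 3 rows. Row 1 is [5, 15, 20, 1].

[5, 15, 20, 1]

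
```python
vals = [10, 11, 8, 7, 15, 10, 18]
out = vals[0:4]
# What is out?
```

vals has length 7. The slice vals[0:4] selects indices [0, 1, 2, 3] (0->10, 1->11, 2->8, 3->7), giving [10, 11, 8, 7].

[10, 11, 8, 7]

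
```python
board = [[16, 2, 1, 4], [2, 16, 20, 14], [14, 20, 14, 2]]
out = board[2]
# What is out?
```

board has 3 rows. Row 2 is [14, 20, 14, 2].

[14, 20, 14, 2]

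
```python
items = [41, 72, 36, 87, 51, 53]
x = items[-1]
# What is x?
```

items has length 6. Negative index -1 maps to positive index 6 + (-1) = 5. items[5] = 53.

53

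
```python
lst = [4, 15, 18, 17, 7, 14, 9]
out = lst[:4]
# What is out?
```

lst has length 7. The slice lst[:4] selects indices [0, 1, 2, 3] (0->4, 1->15, 2->18, 3->17), giving [4, 15, 18, 17].

[4, 15, 18, 17]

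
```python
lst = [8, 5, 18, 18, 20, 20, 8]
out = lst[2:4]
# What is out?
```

lst has length 7. The slice lst[2:4] selects indices [2, 3] (2->18, 3->18), giving [18, 18].

[18, 18]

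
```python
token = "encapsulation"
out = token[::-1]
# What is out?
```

token has length 13. The slice token[::-1] selects indices [12, 11, 10, 9, 8, 7, 6, 5, 4, 3, 2, 1, 0] (12->'n', 11->'o', 10->'i', 9->'t', 8->'a', 7->'l', 6->'u', 5->'s', 4->'p', 3->'a', 2->'c', 1->'n', 0->'e'), giving 'noitaluspacne'.

'noitaluspacne'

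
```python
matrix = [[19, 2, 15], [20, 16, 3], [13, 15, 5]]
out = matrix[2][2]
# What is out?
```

matrix[2] = [13, 15, 5]. Taking column 2 of that row yields 5.

5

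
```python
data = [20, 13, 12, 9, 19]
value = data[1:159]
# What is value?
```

data has length 5. The slice data[1:159] selects indices [1, 2, 3, 4] (1->13, 2->12, 3->9, 4->19), giving [13, 12, 9, 19].

[13, 12, 9, 19]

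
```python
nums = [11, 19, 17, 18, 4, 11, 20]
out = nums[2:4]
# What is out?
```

nums has length 7. The slice nums[2:4] selects indices [2, 3] (2->17, 3->18), giving [17, 18].

[17, 18]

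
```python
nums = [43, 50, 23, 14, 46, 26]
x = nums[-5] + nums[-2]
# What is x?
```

nums has length 6. Negative index -5 maps to positive index 6 + (-5) = 1. nums[1] = 50.
nums has length 6. Negative index -2 maps to positive index 6 + (-2) = 4. nums[4] = 46.
Sum: 50 + 46 = 96.

96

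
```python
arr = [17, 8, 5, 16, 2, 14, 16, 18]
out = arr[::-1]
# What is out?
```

arr has length 8. The slice arr[::-1] selects indices [7, 6, 5, 4, 3, 2, 1, 0] (7->18, 6->16, 5->14, 4->2, 3->16, 2->5, 1->8, 0->17), giving [18, 16, 14, 2, 16, 5, 8, 17].

[18, 16, 14, 2, 16, 5, 8, 17]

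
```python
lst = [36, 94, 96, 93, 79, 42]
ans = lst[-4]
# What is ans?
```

lst has length 6. Negative index -4 maps to positive index 6 + (-4) = 2. lst[2] = 96.

96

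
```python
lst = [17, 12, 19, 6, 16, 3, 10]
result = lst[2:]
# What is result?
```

lst has length 7. The slice lst[2:] selects indices [2, 3, 4, 5, 6] (2->19, 3->6, 4->16, 5->3, 6->10), giving [19, 6, 16, 3, 10].

[19, 6, 16, 3, 10]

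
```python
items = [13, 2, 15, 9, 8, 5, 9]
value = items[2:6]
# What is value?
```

items has length 7. The slice items[2:6] selects indices [2, 3, 4, 5] (2->15, 3->9, 4->8, 5->5), giving [15, 9, 8, 5].

[15, 9, 8, 5]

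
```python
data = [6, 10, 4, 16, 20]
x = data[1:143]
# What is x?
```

data has length 5. The slice data[1:143] selects indices [1, 2, 3, 4] (1->10, 2->4, 3->16, 4->20), giving [10, 4, 16, 20].

[10, 4, 16, 20]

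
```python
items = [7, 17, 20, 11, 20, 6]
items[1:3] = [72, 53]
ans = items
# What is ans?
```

items starts as [7, 17, 20, 11, 20, 6] (length 6). The slice items[1:3] covers indices [1, 2] with values [17, 20]. Replacing that slice with [72, 53] (same length) produces [7, 72, 53, 11, 20, 6].

[7, 72, 53, 11, 20, 6]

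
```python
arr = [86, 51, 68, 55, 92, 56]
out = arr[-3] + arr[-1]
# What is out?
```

arr has length 6. Negative index -3 maps to positive index 6 + (-3) = 3. arr[3] = 55.
arr has length 6. Negative index -1 maps to positive index 6 + (-1) = 5. arr[5] = 56.
Sum: 55 + 56 = 111.

111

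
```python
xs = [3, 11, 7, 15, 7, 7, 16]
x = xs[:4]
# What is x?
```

xs has length 7. The slice xs[:4] selects indices [0, 1, 2, 3] (0->3, 1->11, 2->7, 3->15), giving [3, 11, 7, 15].

[3, 11, 7, 15]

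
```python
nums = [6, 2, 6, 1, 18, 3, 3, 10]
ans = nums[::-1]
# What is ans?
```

nums has length 8. The slice nums[::-1] selects indices [7, 6, 5, 4, 3, 2, 1, 0] (7->10, 6->3, 5->3, 4->18, 3->1, 2->6, 1->2, 0->6), giving [10, 3, 3, 18, 1, 6, 2, 6].

[10, 3, 3, 18, 1, 6, 2, 6]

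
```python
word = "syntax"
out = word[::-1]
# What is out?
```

word has length 6. The slice word[::-1] selects indices [5, 4, 3, 2, 1, 0] (5->'x', 4->'a', 3->'t', 2->'n', 1->'y', 0->'s'), giving 'xatnys'.

'xatnys'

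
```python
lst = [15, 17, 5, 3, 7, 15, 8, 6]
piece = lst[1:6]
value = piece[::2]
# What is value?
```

lst has length 8. The slice lst[1:6] selects indices [1, 2, 3, 4, 5] (1->17, 2->5, 3->3, 4->7, 5->15), giving [17, 5, 3, 7, 15]. So piece = [17, 5, 3, 7, 15]. piece has length 5. The slice piece[::2] selects indices [0, 2, 4] (0->17, 2->3, 4->15), giving [17, 3, 15].

[17, 3, 15]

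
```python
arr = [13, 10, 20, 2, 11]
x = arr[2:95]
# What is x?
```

arr has length 5. The slice arr[2:95] selects indices [2, 3, 4] (2->20, 3->2, 4->11), giving [20, 2, 11].

[20, 2, 11]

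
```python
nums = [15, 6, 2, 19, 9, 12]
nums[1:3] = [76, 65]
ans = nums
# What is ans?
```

nums starts as [15, 6, 2, 19, 9, 12] (length 6). The slice nums[1:3] covers indices [1, 2] with values [6, 2]. Replacing that slice with [76, 65] (same length) produces [15, 76, 65, 19, 9, 12].

[15, 76, 65, 19, 9, 12]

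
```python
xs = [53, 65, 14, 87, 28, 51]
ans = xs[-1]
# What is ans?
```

xs has length 6. Negative index -1 maps to positive index 6 + (-1) = 5. xs[5] = 51.

51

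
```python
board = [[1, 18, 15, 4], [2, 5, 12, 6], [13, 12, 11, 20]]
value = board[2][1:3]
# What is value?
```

board[2] = [13, 12, 11, 20]. board[2] has length 4. The slice board[2][1:3] selects indices [1, 2] (1->12, 2->11), giving [12, 11].

[12, 11]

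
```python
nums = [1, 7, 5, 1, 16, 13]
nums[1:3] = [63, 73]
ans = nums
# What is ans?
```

nums starts as [1, 7, 5, 1, 16, 13] (length 6). The slice nums[1:3] covers indices [1, 2] with values [7, 5]. Replacing that slice with [63, 73] (same length) produces [1, 63, 73, 1, 16, 13].

[1, 63, 73, 1, 16, 13]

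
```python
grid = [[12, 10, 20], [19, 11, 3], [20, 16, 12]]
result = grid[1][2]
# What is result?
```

grid[1] = [19, 11, 3]. Taking column 2 of that row yields 3.

3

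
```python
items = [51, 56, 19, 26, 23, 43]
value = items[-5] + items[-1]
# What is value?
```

items has length 6. Negative index -5 maps to positive index 6 + (-5) = 1. items[1] = 56.
items has length 6. Negative index -1 maps to positive index 6 + (-1) = 5. items[5] = 43.
Sum: 56 + 43 = 99.

99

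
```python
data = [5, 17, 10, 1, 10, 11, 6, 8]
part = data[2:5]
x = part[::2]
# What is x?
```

data has length 8. The slice data[2:5] selects indices [2, 3, 4] (2->10, 3->1, 4->10), giving [10, 1, 10]. So part = [10, 1, 10]. part has length 3. The slice part[::2] selects indices [0, 2] (0->10, 2->10), giving [10, 10].

[10, 10]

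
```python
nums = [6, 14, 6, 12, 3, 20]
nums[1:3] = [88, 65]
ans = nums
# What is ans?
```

nums starts as [6, 14, 6, 12, 3, 20] (length 6). The slice nums[1:3] covers indices [1, 2] with values [14, 6]. Replacing that slice with [88, 65] (same length) produces [6, 88, 65, 12, 3, 20].

[6, 88, 65, 12, 3, 20]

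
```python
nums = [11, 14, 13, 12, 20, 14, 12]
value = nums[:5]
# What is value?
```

nums has length 7. The slice nums[:5] selects indices [0, 1, 2, 3, 4] (0->11, 1->14, 2->13, 3->12, 4->20), giving [11, 14, 13, 12, 20].

[11, 14, 13, 12, 20]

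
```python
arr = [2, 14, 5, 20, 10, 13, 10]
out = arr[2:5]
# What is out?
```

arr has length 7. The slice arr[2:5] selects indices [2, 3, 4] (2->5, 3->20, 4->10), giving [5, 20, 10].

[5, 20, 10]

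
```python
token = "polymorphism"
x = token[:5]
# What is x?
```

token has length 12. The slice token[:5] selects indices [0, 1, 2, 3, 4] (0->'p', 1->'o', 2->'l', 3->'y', 4->'m'), giving 'polym'.

'polym'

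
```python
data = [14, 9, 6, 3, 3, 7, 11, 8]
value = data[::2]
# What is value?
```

data has length 8. The slice data[::2] selects indices [0, 2, 4, 6] (0->14, 2->6, 4->3, 6->11), giving [14, 6, 3, 11].

[14, 6, 3, 11]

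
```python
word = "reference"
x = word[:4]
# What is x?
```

word has length 9. The slice word[:4] selects indices [0, 1, 2, 3] (0->'r', 1->'e', 2->'f', 3->'e'), giving 'refe'.

'refe'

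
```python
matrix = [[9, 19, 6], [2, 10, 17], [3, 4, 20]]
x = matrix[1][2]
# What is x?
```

matrix[1] = [2, 10, 17]. Taking column 2 of that row yields 17.

17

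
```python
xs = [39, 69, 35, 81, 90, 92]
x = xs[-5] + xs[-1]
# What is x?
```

xs has length 6. Negative index -5 maps to positive index 6 + (-5) = 1. xs[1] = 69.
xs has length 6. Negative index -1 maps to positive index 6 + (-1) = 5. xs[5] = 92.
Sum: 69 + 92 = 161.

161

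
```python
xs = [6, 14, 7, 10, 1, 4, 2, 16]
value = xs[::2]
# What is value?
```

xs has length 8. The slice xs[::2] selects indices [0, 2, 4, 6] (0->6, 2->7, 4->1, 6->2), giving [6, 7, 1, 2].

[6, 7, 1, 2]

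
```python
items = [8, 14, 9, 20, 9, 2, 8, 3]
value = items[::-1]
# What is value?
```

items has length 8. The slice items[::-1] selects indices [7, 6, 5, 4, 3, 2, 1, 0] (7->3, 6->8, 5->2, 4->9, 3->20, 2->9, 1->14, 0->8), giving [3, 8, 2, 9, 20, 9, 14, 8].

[3, 8, 2, 9, 20, 9, 14, 8]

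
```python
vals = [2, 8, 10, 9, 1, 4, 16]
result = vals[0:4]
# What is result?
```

vals has length 7. The slice vals[0:4] selects indices [0, 1, 2, 3] (0->2, 1->8, 2->10, 3->9), giving [2, 8, 10, 9].

[2, 8, 10, 9]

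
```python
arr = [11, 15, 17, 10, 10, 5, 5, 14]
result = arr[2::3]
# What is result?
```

arr has length 8. The slice arr[2::3] selects indices [2, 5] (2->17, 5->5), giving [17, 5].

[17, 5]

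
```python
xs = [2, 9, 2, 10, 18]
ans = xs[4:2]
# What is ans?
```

xs has length 5. The slice xs[4:2] resolves to an empty index range, so the result is [].

[]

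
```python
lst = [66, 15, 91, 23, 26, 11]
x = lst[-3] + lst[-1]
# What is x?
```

lst has length 6. Negative index -3 maps to positive index 6 + (-3) = 3. lst[3] = 23.
lst has length 6. Negative index -1 maps to positive index 6 + (-1) = 5. lst[5] = 11.
Sum: 23 + 11 = 34.

34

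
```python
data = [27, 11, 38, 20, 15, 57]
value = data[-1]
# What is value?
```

data has length 6. Negative index -1 maps to positive index 6 + (-1) = 5. data[5] = 57.

57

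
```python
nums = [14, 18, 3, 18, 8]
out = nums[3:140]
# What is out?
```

nums has length 5. The slice nums[3:140] selects indices [3, 4] (3->18, 4->8), giving [18, 8].

[18, 8]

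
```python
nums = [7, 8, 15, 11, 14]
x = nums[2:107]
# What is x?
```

nums has length 5. The slice nums[2:107] selects indices [2, 3, 4] (2->15, 3->11, 4->14), giving [15, 11, 14].

[15, 11, 14]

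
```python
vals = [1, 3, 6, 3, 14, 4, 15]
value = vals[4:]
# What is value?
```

vals has length 7. The slice vals[4:] selects indices [4, 5, 6] (4->14, 5->4, 6->15), giving [14, 4, 15].

[14, 4, 15]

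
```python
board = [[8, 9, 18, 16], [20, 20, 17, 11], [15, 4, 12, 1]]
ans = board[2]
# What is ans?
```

board has 3 rows. Row 2 is [15, 4, 12, 1].

[15, 4, 12, 1]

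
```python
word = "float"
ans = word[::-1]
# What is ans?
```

word has length 5. The slice word[::-1] selects indices [4, 3, 2, 1, 0] (4->'t', 3->'a', 2->'o', 1->'l', 0->'f'), giving 'taolf'.

'taolf'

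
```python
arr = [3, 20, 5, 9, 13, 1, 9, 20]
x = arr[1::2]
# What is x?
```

arr has length 8. The slice arr[1::2] selects indices [1, 3, 5, 7] (1->20, 3->9, 5->1, 7->20), giving [20, 9, 1, 20].

[20, 9, 1, 20]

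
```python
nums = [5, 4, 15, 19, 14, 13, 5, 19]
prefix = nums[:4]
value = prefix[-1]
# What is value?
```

nums has length 8. The slice nums[:4] selects indices [0, 1, 2, 3] (0->5, 1->4, 2->15, 3->19), giving [5, 4, 15, 19]. So prefix = [5, 4, 15, 19]. Then prefix[-1] = 19.

19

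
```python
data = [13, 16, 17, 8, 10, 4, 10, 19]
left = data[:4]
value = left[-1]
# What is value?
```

data has length 8. The slice data[:4] selects indices [0, 1, 2, 3] (0->13, 1->16, 2->17, 3->8), giving [13, 16, 17, 8]. So left = [13, 16, 17, 8]. Then left[-1] = 8.

8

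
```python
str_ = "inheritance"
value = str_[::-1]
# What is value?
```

str_ has length 11. The slice str_[::-1] selects indices [10, 9, 8, 7, 6, 5, 4, 3, 2, 1, 0] (10->'e', 9->'c', 8->'n', 7->'a', 6->'t', 5->'i', 4->'r', 3->'e', 2->'h', 1->'n', 0->'i'), giving 'ecnatirehni'.

'ecnatirehni'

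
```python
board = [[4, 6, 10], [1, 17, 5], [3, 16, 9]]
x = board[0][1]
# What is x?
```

board[0] = [4, 6, 10]. Taking column 1 of that row yields 6.

6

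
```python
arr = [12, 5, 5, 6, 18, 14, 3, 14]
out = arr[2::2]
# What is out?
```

arr has length 8. The slice arr[2::2] selects indices [2, 4, 6] (2->5, 4->18, 6->3), giving [5, 18, 3].

[5, 18, 3]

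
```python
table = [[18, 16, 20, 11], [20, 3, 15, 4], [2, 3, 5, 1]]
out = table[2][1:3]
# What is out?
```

table[2] = [2, 3, 5, 1]. table[2] has length 4. The slice table[2][1:3] selects indices [1, 2] (1->3, 2->5), giving [3, 5].

[3, 5]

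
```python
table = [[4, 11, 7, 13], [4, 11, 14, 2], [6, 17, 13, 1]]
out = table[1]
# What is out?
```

table has 3 rows. Row 1 is [4, 11, 14, 2].

[4, 11, 14, 2]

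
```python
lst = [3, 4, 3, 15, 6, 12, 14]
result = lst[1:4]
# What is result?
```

lst has length 7. The slice lst[1:4] selects indices [1, 2, 3] (1->4, 2->3, 3->15), giving [4, 3, 15].

[4, 3, 15]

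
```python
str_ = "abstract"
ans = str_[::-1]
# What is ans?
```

str_ has length 8. The slice str_[::-1] selects indices [7, 6, 5, 4, 3, 2, 1, 0] (7->'t', 6->'c', 5->'a', 4->'r', 3->'t', 2->'s', 1->'b', 0->'a'), giving 'tcartsba'.

'tcartsba'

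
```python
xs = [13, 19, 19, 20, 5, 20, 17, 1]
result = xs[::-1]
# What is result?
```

xs has length 8. The slice xs[::-1] selects indices [7, 6, 5, 4, 3, 2, 1, 0] (7->1, 6->17, 5->20, 4->5, 3->20, 2->19, 1->19, 0->13), giving [1, 17, 20, 5, 20, 19, 19, 13].

[1, 17, 20, 5, 20, 19, 19, 13]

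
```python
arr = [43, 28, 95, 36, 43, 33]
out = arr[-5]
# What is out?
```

arr has length 6. Negative index -5 maps to positive index 6 + (-5) = 1. arr[1] = 28.

28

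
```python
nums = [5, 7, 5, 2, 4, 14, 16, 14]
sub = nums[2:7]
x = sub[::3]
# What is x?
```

nums has length 8. The slice nums[2:7] selects indices [2, 3, 4, 5, 6] (2->5, 3->2, 4->4, 5->14, 6->16), giving [5, 2, 4, 14, 16]. So sub = [5, 2, 4, 14, 16]. sub has length 5. The slice sub[::3] selects indices [0, 3] (0->5, 3->14), giving [5, 14].

[5, 14]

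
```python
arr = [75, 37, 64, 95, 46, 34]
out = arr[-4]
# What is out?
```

arr has length 6. Negative index -4 maps to positive index 6 + (-4) = 2. arr[2] = 64.

64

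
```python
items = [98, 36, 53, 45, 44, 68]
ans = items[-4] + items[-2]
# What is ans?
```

items has length 6. Negative index -4 maps to positive index 6 + (-4) = 2. items[2] = 53.
items has length 6. Negative index -2 maps to positive index 6 + (-2) = 4. items[4] = 44.
Sum: 53 + 44 = 97.

97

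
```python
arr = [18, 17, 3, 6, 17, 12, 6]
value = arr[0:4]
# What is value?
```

arr has length 7. The slice arr[0:4] selects indices [0, 1, 2, 3] (0->18, 1->17, 2->3, 3->6), giving [18, 17, 3, 6].

[18, 17, 3, 6]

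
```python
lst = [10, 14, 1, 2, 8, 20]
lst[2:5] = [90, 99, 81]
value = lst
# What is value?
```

lst starts as [10, 14, 1, 2, 8, 20] (length 6). The slice lst[2:5] covers indices [2, 3, 4] with values [1, 2, 8]. Replacing that slice with [90, 99, 81] (same length) produces [10, 14, 90, 99, 81, 20].

[10, 14, 90, 99, 81, 20]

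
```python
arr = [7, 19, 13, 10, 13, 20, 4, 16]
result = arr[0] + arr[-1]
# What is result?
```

arr has length 8. arr[0] = 7.
arr has length 8. Negative index -1 maps to positive index 8 + (-1) = 7. arr[7] = 16.
Sum: 7 + 16 = 23.

23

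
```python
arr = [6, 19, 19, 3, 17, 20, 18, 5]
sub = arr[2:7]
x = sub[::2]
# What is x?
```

arr has length 8. The slice arr[2:7] selects indices [2, 3, 4, 5, 6] (2->19, 3->3, 4->17, 5->20, 6->18), giving [19, 3, 17, 20, 18]. So sub = [19, 3, 17, 20, 18]. sub has length 5. The slice sub[::2] selects indices [0, 2, 4] (0->19, 2->17, 4->18), giving [19, 17, 18].

[19, 17, 18]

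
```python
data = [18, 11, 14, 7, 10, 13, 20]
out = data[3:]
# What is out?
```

data has length 7. The slice data[3:] selects indices [3, 4, 5, 6] (3->7, 4->10, 5->13, 6->20), giving [7, 10, 13, 20].

[7, 10, 13, 20]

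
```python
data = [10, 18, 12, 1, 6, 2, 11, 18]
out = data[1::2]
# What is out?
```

data has length 8. The slice data[1::2] selects indices [1, 3, 5, 7] (1->18, 3->1, 5->2, 7->18), giving [18, 1, 2, 18].

[18, 1, 2, 18]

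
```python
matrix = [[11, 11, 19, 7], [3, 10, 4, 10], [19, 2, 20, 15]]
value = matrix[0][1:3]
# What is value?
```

matrix[0] = [11, 11, 19, 7]. matrix[0] has length 4. The slice matrix[0][1:3] selects indices [1, 2] (1->11, 2->19), giving [11, 19].

[11, 19]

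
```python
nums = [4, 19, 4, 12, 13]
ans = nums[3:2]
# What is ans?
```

nums has length 5. The slice nums[3:2] resolves to an empty index range, so the result is [].

[]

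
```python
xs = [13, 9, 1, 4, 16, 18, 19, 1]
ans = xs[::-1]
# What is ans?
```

xs has length 8. The slice xs[::-1] selects indices [7, 6, 5, 4, 3, 2, 1, 0] (7->1, 6->19, 5->18, 4->16, 3->4, 2->1, 1->9, 0->13), giving [1, 19, 18, 16, 4, 1, 9, 13].

[1, 19, 18, 16, 4, 1, 9, 13]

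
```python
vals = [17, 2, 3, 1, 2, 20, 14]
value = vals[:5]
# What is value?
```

vals has length 7. The slice vals[:5] selects indices [0, 1, 2, 3, 4] (0->17, 1->2, 2->3, 3->1, 4->2), giving [17, 2, 3, 1, 2].

[17, 2, 3, 1, 2]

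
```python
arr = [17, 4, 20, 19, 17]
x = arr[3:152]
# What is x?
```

arr has length 5. The slice arr[3:152] selects indices [3, 4] (3->19, 4->17), giving [19, 17].

[19, 17]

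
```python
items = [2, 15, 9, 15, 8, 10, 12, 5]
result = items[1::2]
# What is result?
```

items has length 8. The slice items[1::2] selects indices [1, 3, 5, 7] (1->15, 3->15, 5->10, 7->5), giving [15, 15, 10, 5].

[15, 15, 10, 5]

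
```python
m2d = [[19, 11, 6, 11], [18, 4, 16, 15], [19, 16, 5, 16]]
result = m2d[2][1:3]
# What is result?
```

m2d[2] = [19, 16, 5, 16]. m2d[2] has length 4. The slice m2d[2][1:3] selects indices [1, 2] (1->16, 2->5), giving [16, 5].

[16, 5]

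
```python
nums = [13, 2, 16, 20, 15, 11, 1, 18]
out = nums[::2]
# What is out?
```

nums has length 8. The slice nums[::2] selects indices [0, 2, 4, 6] (0->13, 2->16, 4->15, 6->1), giving [13, 16, 15, 1].

[13, 16, 15, 1]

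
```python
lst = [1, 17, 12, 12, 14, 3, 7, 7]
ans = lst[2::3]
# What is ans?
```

lst has length 8. The slice lst[2::3] selects indices [2, 5] (2->12, 5->3), giving [12, 3].

[12, 3]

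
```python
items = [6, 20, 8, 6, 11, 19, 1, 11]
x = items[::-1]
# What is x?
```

items has length 8. The slice items[::-1] selects indices [7, 6, 5, 4, 3, 2, 1, 0] (7->11, 6->1, 5->19, 4->11, 3->6, 2->8, 1->20, 0->6), giving [11, 1, 19, 11, 6, 8, 20, 6].

[11, 1, 19, 11, 6, 8, 20, 6]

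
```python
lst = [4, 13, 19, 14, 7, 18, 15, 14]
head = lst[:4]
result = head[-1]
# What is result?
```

lst has length 8. The slice lst[:4] selects indices [0, 1, 2, 3] (0->4, 1->13, 2->19, 3->14), giving [4, 13, 19, 14]. So head = [4, 13, 19, 14]. Then head[-1] = 14.

14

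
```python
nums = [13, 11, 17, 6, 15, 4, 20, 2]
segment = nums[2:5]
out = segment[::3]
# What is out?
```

nums has length 8. The slice nums[2:5] selects indices [2, 3, 4] (2->17, 3->6, 4->15), giving [17, 6, 15]. So segment = [17, 6, 15]. segment has length 3. The slice segment[::3] selects indices [0] (0->17), giving [17].

[17]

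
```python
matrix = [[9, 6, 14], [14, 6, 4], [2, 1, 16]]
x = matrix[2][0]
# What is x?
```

matrix[2] = [2, 1, 16]. Taking column 0 of that row yields 2.

2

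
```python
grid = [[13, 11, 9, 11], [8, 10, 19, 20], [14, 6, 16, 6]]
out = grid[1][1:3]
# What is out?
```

grid[1] = [8, 10, 19, 20]. grid[1] has length 4. The slice grid[1][1:3] selects indices [1, 2] (1->10, 2->19), giving [10, 19].

[10, 19]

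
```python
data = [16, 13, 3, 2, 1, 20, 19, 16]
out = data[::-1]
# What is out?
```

data has length 8. The slice data[::-1] selects indices [7, 6, 5, 4, 3, 2, 1, 0] (7->16, 6->19, 5->20, 4->1, 3->2, 2->3, 1->13, 0->16), giving [16, 19, 20, 1, 2, 3, 13, 16].

[16, 19, 20, 1, 2, 3, 13, 16]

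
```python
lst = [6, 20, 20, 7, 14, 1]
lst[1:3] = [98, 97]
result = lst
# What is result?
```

lst starts as [6, 20, 20, 7, 14, 1] (length 6). The slice lst[1:3] covers indices [1, 2] with values [20, 20]. Replacing that slice with [98, 97] (same length) produces [6, 98, 97, 7, 14, 1].

[6, 98, 97, 7, 14, 1]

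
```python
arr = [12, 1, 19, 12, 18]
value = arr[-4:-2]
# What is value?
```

arr has length 5. The slice arr[-4:-2] selects indices [1, 2] (1->1, 2->19), giving [1, 19].

[1, 19]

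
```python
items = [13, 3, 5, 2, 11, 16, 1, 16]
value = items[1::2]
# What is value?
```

items has length 8. The slice items[1::2] selects indices [1, 3, 5, 7] (1->3, 3->2, 5->16, 7->16), giving [3, 2, 16, 16].

[3, 2, 16, 16]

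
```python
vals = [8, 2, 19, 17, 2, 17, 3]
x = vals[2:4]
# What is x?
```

vals has length 7. The slice vals[2:4] selects indices [2, 3] (2->19, 3->17), giving [19, 17].

[19, 17]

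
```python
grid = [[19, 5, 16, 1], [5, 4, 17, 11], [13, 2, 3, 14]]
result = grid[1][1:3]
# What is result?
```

grid[1] = [5, 4, 17, 11]. grid[1] has length 4. The slice grid[1][1:3] selects indices [1, 2] (1->4, 2->17), giving [4, 17].

[4, 17]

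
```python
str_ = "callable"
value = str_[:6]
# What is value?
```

str_ has length 8. The slice str_[:6] selects indices [0, 1, 2, 3, 4, 5] (0->'c', 1->'a', 2->'l', 3->'l', 4->'a', 5->'b'), giving 'callab'.

'callab'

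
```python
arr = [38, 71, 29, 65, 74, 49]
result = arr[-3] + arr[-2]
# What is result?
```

arr has length 6. Negative index -3 maps to positive index 6 + (-3) = 3. arr[3] = 65.
arr has length 6. Negative index -2 maps to positive index 6 + (-2) = 4. arr[4] = 74.
Sum: 65 + 74 = 139.

139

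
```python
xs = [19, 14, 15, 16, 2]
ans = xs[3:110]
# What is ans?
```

xs has length 5. The slice xs[3:110] selects indices [3, 4] (3->16, 4->2), giving [16, 2].

[16, 2]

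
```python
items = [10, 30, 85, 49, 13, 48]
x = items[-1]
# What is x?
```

items has length 6. Negative index -1 maps to positive index 6 + (-1) = 5. items[5] = 48.

48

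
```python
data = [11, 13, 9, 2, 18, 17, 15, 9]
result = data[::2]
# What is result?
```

data has length 8. The slice data[::2] selects indices [0, 2, 4, 6] (0->11, 2->9, 4->18, 6->15), giving [11, 9, 18, 15].

[11, 9, 18, 15]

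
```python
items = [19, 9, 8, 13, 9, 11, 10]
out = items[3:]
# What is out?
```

items has length 7. The slice items[3:] selects indices [3, 4, 5, 6] (3->13, 4->9, 5->11, 6->10), giving [13, 9, 11, 10].

[13, 9, 11, 10]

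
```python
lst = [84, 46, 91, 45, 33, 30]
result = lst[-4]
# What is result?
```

lst has length 6. Negative index -4 maps to positive index 6 + (-4) = 2. lst[2] = 91.

91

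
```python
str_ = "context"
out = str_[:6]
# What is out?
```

str_ has length 7. The slice str_[:6] selects indices [0, 1, 2, 3, 4, 5] (0->'c', 1->'o', 2->'n', 3->'t', 4->'e', 5->'x'), giving 'contex'.

'contex'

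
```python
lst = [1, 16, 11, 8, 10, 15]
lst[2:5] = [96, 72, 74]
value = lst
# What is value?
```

lst starts as [1, 16, 11, 8, 10, 15] (length 6). The slice lst[2:5] covers indices [2, 3, 4] with values [11, 8, 10]. Replacing that slice with [96, 72, 74] (same length) produces [1, 16, 96, 72, 74, 15].

[1, 16, 96, 72, 74, 15]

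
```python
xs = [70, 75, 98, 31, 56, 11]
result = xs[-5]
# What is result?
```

xs has length 6. Negative index -5 maps to positive index 6 + (-5) = 1. xs[1] = 75.

75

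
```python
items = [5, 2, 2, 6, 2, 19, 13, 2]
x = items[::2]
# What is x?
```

items has length 8. The slice items[::2] selects indices [0, 2, 4, 6] (0->5, 2->2, 4->2, 6->13), giving [5, 2, 2, 13].

[5, 2, 2, 13]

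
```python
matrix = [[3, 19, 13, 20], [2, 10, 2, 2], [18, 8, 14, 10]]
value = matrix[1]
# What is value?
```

matrix has 3 rows. Row 1 is [2, 10, 2, 2].

[2, 10, 2, 2]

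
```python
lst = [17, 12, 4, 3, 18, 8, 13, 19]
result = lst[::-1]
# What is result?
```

lst has length 8. The slice lst[::-1] selects indices [7, 6, 5, 4, 3, 2, 1, 0] (7->19, 6->13, 5->8, 4->18, 3->3, 2->4, 1->12, 0->17), giving [19, 13, 8, 18, 3, 4, 12, 17].

[19, 13, 8, 18, 3, 4, 12, 17]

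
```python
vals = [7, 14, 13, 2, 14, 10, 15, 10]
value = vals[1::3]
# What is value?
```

vals has length 8. The slice vals[1::3] selects indices [1, 4, 7] (1->14, 4->14, 7->10), giving [14, 14, 10].

[14, 14, 10]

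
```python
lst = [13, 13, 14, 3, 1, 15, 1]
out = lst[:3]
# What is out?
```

lst has length 7. The slice lst[:3] selects indices [0, 1, 2] (0->13, 1->13, 2->14), giving [13, 13, 14].

[13, 13, 14]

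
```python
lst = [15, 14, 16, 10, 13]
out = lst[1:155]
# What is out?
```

lst has length 5. The slice lst[1:155] selects indices [1, 2, 3, 4] (1->14, 2->16, 3->10, 4->13), giving [14, 16, 10, 13].

[14, 16, 10, 13]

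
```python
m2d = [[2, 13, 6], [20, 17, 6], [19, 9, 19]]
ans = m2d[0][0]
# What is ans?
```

m2d[0] = [2, 13, 6]. Taking column 0 of that row yields 2.

2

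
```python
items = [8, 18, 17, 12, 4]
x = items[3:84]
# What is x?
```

items has length 5. The slice items[3:84] selects indices [3, 4] (3->12, 4->4), giving [12, 4].

[12, 4]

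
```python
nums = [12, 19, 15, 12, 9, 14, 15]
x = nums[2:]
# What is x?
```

nums has length 7. The slice nums[2:] selects indices [2, 3, 4, 5, 6] (2->15, 3->12, 4->9, 5->14, 6->15), giving [15, 12, 9, 14, 15].

[15, 12, 9, 14, 15]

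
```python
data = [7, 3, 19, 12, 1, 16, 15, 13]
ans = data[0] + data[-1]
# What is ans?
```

data has length 8. data[0] = 7.
data has length 8. Negative index -1 maps to positive index 8 + (-1) = 7. data[7] = 13.
Sum: 7 + 13 = 20.

20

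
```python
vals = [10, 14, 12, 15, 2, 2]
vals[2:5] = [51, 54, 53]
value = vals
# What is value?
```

vals starts as [10, 14, 12, 15, 2, 2] (length 6). The slice vals[2:5] covers indices [2, 3, 4] with values [12, 15, 2]. Replacing that slice with [51, 54, 53] (same length) produces [10, 14, 51, 54, 53, 2].

[10, 14, 51, 54, 53, 2]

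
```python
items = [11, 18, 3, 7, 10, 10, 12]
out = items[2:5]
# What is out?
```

items has length 7. The slice items[2:5] selects indices [2, 3, 4] (2->3, 3->7, 4->10), giving [3, 7, 10].

[3, 7, 10]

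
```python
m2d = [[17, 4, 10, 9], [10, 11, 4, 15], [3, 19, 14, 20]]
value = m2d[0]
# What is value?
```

m2d has 3 rows. Row 0 is [17, 4, 10, 9].

[17, 4, 10, 9]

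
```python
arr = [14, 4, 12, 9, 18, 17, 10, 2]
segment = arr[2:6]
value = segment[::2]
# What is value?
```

arr has length 8. The slice arr[2:6] selects indices [2, 3, 4, 5] (2->12, 3->9, 4->18, 5->17), giving [12, 9, 18, 17]. So segment = [12, 9, 18, 17]. segment has length 4. The slice segment[::2] selects indices [0, 2] (0->12, 2->18), giving [12, 18].

[12, 18]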